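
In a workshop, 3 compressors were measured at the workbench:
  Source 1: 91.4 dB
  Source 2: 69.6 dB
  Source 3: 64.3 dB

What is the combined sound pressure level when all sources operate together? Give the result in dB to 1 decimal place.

91.4 dB

Sum in the linear (power) domain: Σ 10^(Lᵢ/10) = 10^(91.4/10) + 10^(69.6/10) + 10^(64.3/10) = 1.392e+09.
Back to dB: 10·log₁₀ Σ = 91.4 dB.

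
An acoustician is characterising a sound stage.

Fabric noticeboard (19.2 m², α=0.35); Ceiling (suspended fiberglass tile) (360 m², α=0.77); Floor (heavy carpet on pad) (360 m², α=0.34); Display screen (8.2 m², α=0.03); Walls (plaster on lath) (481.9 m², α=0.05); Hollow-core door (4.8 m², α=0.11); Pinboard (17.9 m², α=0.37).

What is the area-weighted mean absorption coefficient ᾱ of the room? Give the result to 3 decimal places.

0.350

S = Σ Sᵢ = 19.2 + 360 + 360 + 8.2 + 481.9 + 4.8 + 17.9 = 1252.0 m².
Weighted sum Σ Sα = 437.812.
ᾱ = A/S = 0.350.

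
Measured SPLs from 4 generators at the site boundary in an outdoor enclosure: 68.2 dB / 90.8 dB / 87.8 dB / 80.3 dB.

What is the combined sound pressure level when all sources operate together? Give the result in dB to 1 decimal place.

92.8 dB

Converting to relative power and adding: 10^(68.2/10) + 10^(90.8/10) + 10^(87.8/10) + 10^(80.3/10) = 1.919e+09.
L_total = 10·log₁₀(1.919e+09) = 92.8 dB.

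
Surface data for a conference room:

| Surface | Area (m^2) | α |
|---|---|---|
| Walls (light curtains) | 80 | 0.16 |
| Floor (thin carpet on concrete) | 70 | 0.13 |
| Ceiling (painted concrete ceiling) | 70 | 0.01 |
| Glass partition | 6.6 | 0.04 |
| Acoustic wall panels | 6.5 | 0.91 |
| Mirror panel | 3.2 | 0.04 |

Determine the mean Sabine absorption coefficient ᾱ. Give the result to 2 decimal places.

0.12

Total surface area S = 236.3 m^2.
Σ(Sᵢαᵢ) = 80×0.16 + 70×0.13 + 70×0.01 + 6.6×0.04 + 6.5×0.91 + 3.2×0.04 = 28.907.
ᾱ = A/S = 0.12.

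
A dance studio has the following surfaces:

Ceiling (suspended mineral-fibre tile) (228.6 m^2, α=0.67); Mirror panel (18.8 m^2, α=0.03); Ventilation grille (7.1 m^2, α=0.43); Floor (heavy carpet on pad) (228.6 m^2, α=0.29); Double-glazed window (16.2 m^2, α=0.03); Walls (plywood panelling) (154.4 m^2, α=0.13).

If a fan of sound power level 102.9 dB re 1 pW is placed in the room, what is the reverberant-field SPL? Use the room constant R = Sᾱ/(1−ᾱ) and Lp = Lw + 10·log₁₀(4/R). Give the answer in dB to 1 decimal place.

83.0 dB

Σ(Sᵢαᵢ) = 228.6·0.67 + 18.8·0.03 + 7.1·0.43 + 228.6·0.29 + 16.2·0.03 + 154.4·0.13 = 243.631; total area S = 653.7 m^2.
ᾱ = 0.3727, so room constant R = A/(1−ᾱ) = 388.380 m^2.
Lp = Lw + 10 log₁₀(4/R) = 102.9 -19.87 = 83.0 dB.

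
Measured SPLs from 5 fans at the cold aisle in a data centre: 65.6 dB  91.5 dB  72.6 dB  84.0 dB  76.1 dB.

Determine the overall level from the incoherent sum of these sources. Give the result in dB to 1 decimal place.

Sum in the linear (power) domain: Σ 10^(Lᵢ/10) = 10^(65.6/10) + 10^(91.5/10) + 10^(72.6/10) + 10^(84.0/10) + 10^(76.1/10) = 1.726e+09.
Back to dB: 10·log₁₀ Σ = 92.4 dB.

92.4 dB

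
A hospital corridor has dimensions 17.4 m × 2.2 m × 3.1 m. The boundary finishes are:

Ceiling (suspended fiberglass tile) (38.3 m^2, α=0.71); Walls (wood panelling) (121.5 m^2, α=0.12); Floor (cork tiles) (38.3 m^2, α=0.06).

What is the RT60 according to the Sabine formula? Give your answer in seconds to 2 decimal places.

Equivalent absorption area: A = 38.3*0.71 + 121.5*0.12 + 38.3*0.06 = 44.071 m^2.
Room volume: 118.668 m³.
T = 0.161 V/A = 0.161·118.668/44.071 = 0.43 s.

0.43 s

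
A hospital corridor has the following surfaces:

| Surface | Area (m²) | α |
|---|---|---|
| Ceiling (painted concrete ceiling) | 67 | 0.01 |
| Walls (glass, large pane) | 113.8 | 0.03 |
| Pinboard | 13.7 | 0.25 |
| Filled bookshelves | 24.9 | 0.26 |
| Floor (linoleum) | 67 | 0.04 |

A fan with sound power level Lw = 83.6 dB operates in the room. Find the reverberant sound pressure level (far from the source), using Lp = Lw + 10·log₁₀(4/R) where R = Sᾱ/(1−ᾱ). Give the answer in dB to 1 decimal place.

77.1 dB

A = 16.663 sabins; S = 286.4 m².
ᾱ = 0.0582, so room constant R = A/(1−ᾱ) = 17.693 m².
Lp = Lw + 10 log₁₀(4/R) = 83.6 -6.46 = 77.1 dB.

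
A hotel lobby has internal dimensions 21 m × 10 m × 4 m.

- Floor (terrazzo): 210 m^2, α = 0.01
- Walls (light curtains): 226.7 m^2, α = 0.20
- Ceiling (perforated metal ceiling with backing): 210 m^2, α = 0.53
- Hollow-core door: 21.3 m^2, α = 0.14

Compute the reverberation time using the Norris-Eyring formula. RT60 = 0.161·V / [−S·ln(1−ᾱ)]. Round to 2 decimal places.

Total surface area S = 210 + 226.7 + 210 + 21.3 = 668.0 m^2.
Absorption A = 210×0.01 + 226.7×0.20 + 210×0.53 + 21.3×0.14 = 161.722 sabins.
ᾱ = 161.722 / 668.0 = 0.2421.
−S·ln(1−ᾱ) = −668.0 × ln(1 − 0.2421) = 185.172.
V = 21 × 10 × 4 = 840 m³.
RT60 = 0.161 × 840 / 185.172 = 0.73 s.

0.73 s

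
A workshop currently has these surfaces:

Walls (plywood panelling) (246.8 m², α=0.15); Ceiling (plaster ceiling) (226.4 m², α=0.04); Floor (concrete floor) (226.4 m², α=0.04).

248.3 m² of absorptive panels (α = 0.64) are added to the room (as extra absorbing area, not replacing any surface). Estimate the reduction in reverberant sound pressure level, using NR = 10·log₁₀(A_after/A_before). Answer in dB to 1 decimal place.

5.9 dB

Summing Sᵢαᵢ: 37.020 + 9.056 + 9.056 → A_before = 55.132 sabins.
Treatment contributes 248.3·0.64 = 158.912 sabins.
A_after = 55.132 + 158.912 = 214.044 sabins.
NR = 10·log₁₀(214.044/55.132) = 5.9 dB.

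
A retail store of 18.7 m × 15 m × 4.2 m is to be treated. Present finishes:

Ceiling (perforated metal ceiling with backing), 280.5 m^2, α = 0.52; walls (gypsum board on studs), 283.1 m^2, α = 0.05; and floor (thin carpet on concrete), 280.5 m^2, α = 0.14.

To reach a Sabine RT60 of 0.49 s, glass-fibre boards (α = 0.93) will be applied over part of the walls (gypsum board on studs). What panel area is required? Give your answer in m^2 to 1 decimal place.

213.4

Summing Sᵢαᵢ: 145.860 + 14.155 + 39.270 → A₁ = 199.285 sabins.
Required A₂ = 0.161·1178.1/0.49 = 387.090 sabins.
ΔA needed = 387.090 − 199.285 = 187.805 sabins.
Net gain per m^2: Δα = 0.93 − 0.05 = 0.88.
Panel area = 187.805 / 0.88 = 213.4 m^2.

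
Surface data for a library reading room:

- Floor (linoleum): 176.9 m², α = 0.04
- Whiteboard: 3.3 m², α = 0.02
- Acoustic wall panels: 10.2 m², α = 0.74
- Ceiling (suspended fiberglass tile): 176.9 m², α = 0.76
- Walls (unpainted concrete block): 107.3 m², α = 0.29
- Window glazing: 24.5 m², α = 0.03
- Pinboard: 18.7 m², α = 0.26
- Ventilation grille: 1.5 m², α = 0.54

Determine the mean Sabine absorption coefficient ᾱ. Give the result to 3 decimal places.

0.359

Total surface area S = 519.3 m².
A = 176.9×0.04 + 3.3×0.02 + 10.2×0.74 + 176.9×0.76 + 107.3×0.29 + 24.5×0.03 + 18.7×0.26 + 1.5×0.54 = 186.658 sabins.
ᾱ = 186.658 / 519.3 = 0.359.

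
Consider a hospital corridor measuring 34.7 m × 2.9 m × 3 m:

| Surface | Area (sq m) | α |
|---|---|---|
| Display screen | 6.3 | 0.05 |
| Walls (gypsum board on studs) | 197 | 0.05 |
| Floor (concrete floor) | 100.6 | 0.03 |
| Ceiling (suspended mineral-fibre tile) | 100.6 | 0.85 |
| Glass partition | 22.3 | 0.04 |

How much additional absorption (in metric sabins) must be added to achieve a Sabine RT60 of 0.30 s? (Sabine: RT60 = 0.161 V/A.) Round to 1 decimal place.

Total absorption A₁ = 6.3×0.05 + 197×0.05 + 100.6×0.03 + 100.6×0.85 + 22.3×0.04
  = 0.315 + 9.850 + 3.018 + 85.510 + 0.892 = 99.585 sq m sabins.
For T = 0.30 s, need A₂ = 0.161·V/T = 0.161·301.89/0.30 = 162.014 sabins.
Additional absorption ΔA = 162.014 − 99.585 = 62.4 sabins.

62.4 sabins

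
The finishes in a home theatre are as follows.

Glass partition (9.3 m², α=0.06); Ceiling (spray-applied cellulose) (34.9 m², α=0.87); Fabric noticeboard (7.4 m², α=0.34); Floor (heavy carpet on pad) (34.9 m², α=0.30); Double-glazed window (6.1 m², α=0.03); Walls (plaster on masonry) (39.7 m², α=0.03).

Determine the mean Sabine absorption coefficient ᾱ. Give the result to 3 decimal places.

Total surface area S = 132.3 m².
Weighted sum Σ Sα = 45.281.
ᾱ = A/S = 0.342.

0.342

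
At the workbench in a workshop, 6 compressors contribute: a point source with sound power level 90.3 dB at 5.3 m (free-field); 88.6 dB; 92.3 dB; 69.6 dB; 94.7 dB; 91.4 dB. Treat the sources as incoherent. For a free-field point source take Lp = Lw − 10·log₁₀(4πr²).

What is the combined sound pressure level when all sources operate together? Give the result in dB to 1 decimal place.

Source at 5.3 m: Lp = 90.3 − 10·log₁₀(4π·5.3²) = 90.3 − 10·log₁₀(352.989) = 64.8 dB.
Σ 10^(Lᵢ/10) = 6.766e+09.
Back to dB: 10·log₁₀ Σ = 98.3 dB.

98.3 dB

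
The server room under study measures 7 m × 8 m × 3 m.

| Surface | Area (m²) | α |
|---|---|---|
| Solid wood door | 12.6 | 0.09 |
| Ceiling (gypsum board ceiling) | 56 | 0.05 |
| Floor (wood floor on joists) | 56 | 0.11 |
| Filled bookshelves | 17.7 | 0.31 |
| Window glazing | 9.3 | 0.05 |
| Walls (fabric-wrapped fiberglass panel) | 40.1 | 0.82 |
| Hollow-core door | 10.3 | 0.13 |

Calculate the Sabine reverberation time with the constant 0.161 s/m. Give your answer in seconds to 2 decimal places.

0.54 sec

Summing Sᵢαᵢ: 1.134 + 2.800 + 6.160 + 5.487 + 0.465 + 32.882 + 1.339 → A = 50.267 sabins.
Room volume: 168 m³.
Sabine: RT60 = 0.161 × 168 / 50.267 = 0.54 s.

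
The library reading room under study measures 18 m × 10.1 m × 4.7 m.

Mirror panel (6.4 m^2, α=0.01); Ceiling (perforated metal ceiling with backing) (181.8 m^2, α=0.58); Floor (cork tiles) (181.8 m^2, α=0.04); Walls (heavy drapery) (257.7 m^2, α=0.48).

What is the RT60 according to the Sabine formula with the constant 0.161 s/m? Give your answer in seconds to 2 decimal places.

0.58 s

Total absorption A = 6.4·0.01 + 181.8·0.58 + 181.8·0.04 + 257.7·0.48
  = 0.064 + 105.444 + 7.272 + 123.696 = 236.476 m^2 sabins.
Volume V = 18 × 10.1 × 4.7 = 854.46 m³.
Sabine: RT60 = 0.161 × 854.46 / 236.476 = 0.58 s.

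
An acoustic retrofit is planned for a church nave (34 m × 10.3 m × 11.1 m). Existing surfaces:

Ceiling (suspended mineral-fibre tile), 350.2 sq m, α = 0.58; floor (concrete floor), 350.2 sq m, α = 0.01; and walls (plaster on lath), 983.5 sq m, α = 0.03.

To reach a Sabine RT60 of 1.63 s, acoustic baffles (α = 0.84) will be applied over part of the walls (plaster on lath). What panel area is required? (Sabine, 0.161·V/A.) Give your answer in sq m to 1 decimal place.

A₁ = Σ Sᵢαᵢ = 350.2×0.58 + 350.2×0.01 + 983.5×0.03 = 236.123 sabins.
Required A₂ = 0.161·3887.22/1.63 = 383.952 sabins.
Absorption to add: 383.952 − 236.123 = 147.829 sabins.
Each sq m of panel replacing the walls (plaster on lath) adds (0.84 − 0.03) = 0.81 sabins.
Panel area = 147.829 / 0.81 = 182.5 sq m.

182.5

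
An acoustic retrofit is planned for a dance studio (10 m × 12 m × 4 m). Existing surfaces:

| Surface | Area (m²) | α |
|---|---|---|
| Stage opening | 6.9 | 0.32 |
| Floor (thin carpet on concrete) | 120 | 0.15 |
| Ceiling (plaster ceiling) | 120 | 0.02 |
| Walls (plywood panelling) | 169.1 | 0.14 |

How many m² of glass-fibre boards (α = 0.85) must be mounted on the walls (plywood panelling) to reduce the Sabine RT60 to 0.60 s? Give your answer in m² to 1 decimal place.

116.2

Equivalent absorption area: A₁ = 6.9·0.32 + 120·0.15 + 120·0.02 + 169.1·0.14 = 46.282 m².
Required A₂ = 0.161·480/0.60 = 128.800 sabins.
Absorption to add: 128.800 − 46.282 = 82.518 sabins.
Each m² of panel replacing the walls (plywood panelling) adds (0.85 − 0.14) = 0.71 sabins.
Area = ΔA/Δα = 82.518/0.71 = 116.2 m².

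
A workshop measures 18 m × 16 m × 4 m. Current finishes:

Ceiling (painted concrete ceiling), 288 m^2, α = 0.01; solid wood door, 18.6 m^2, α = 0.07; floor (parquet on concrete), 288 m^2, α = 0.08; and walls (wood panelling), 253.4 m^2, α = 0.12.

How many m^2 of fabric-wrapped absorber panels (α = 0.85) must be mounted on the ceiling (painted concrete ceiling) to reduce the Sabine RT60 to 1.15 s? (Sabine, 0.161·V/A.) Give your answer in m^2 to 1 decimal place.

Summing Sᵢαᵢ: 2.880 + 1.302 + 23.040 + 30.408 → A₁ = 57.630 sabins.
Required A₂ = 0.161·1152/1.15 = 161.280 sabins.
Absorption to add: 161.280 − 57.630 = 103.650 sabins.
Net gain per m^2: Δα = 0.85 − 0.01 = 0.84.
Area = ΔA/Δα = 103.650/0.84 = 123.4 m^2.

123.4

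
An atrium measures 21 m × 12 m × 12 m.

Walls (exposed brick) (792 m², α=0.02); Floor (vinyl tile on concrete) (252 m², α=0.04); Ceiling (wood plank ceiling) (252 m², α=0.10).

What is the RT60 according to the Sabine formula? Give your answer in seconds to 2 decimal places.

9.52 s

Summing Sᵢαᵢ: 15.840 + 10.080 + 25.200 → A = 51.120 sabins.
Room volume: 3024 m³.
T = 0.161 V/A = 0.161·3024/51.120 = 9.52 s.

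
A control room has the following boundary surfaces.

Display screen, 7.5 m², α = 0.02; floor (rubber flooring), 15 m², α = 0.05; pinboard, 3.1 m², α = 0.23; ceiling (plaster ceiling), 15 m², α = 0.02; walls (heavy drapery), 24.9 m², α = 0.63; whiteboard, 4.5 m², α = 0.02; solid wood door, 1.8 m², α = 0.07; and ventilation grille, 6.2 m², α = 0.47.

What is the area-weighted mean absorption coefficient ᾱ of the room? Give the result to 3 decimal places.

S = Σ Sᵢ = 7.5 + 15 + 3.1 + 15 + 24.9 + 4.5 + 1.8 + 6.2 = 78.0 m².
A = 7.5*0.02 + 15*0.05 + 3.1*0.23 + 15*0.02 + 24.9*0.63 + 4.5*0.02 + 1.8*0.07 + 6.2*0.47 = 20.730 sabins.
ᾱ = 20.730 / 78.0 = 0.266.

0.266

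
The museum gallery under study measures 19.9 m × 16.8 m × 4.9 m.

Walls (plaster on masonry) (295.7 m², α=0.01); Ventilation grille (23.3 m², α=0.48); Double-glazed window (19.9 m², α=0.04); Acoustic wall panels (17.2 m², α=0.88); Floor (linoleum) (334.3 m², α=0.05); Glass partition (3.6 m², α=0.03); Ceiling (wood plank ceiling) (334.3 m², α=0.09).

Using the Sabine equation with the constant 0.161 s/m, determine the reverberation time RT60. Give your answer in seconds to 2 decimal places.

3.43 seconds

Equivalent absorption area: A = 295.7·0.01 + 23.3·0.48 + 19.9·0.04 + 17.2·0.88 + 334.3·0.05 + 3.6·0.03 + 334.3·0.09 = 76.983 m².
Room volume: 1638.168 m³.
T = 0.161 V/A = 0.161·1638.168/76.983 = 3.43 s.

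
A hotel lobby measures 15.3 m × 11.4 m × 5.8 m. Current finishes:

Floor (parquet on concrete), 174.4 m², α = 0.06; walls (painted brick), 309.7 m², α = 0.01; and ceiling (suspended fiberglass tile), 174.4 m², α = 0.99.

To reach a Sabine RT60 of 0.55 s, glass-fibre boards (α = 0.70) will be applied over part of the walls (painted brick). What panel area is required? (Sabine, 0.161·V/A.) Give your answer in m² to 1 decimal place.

159.3

Total absorption A₁ = 174.4·0.06 + 309.7·0.01 + 174.4·0.99
  = 10.464 + 3.097 + 172.656 = 186.217 m² sabins.
Required A₂ = 0.161·1011.636/0.55 = 296.133 sabins.
ΔA needed = 296.133 − 186.217 = 109.916 sabins.
Each m² of panel replacing the walls (painted brick) adds (0.70 − 0.01) = 0.69 sabins.
Panel area = 109.916 / 0.69 = 159.3 m².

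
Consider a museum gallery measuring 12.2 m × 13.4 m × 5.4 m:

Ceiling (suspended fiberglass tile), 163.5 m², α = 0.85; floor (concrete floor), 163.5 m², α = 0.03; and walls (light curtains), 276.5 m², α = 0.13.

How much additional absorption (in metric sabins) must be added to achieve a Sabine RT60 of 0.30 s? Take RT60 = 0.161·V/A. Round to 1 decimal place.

A₁ = Σ Sᵢαᵢ = 163.5*0.85 + 163.5*0.03 + 276.5*0.13 = 179.825 sabins.
Target A₂ = 0.161·882.792/0.30 = 473.765 sabins (V = 882.792 m³).
Shortfall: 473.765 − 179.825 = 293.9 sabins.

293.9 sabins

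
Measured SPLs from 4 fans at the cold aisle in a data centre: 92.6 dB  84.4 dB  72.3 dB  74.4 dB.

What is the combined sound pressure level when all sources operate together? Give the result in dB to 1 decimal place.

93.3 dB

Σ 10^(Lᵢ/10) = 2.14e+09.
Back to dB: 10·log₁₀ Σ = 93.3 dB.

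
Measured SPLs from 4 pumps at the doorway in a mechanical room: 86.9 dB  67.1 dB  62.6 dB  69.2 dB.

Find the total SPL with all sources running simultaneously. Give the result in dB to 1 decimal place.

Sum in the linear (power) domain: Σ 10^(Lᵢ/10) = 10^(86.9/10) + 10^(67.1/10) + 10^(62.6/10) + 10^(69.2/10) = 5.05e+08.
Back to dB: 10·log₁₀ Σ = 87.0 dB.

87.0 dB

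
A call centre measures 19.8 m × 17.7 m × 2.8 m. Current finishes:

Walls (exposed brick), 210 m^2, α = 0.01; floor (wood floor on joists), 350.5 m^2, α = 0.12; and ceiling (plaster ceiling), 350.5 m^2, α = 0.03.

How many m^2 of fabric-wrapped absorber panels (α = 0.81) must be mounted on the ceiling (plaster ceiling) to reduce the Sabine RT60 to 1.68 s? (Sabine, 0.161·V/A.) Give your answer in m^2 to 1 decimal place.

50.5

Summing Sᵢαᵢ: 2.100 + 42.060 + 10.515 → A₁ = 54.675 sabins.
Required A₂ = 0.161·981.288/1.68 = 94.040 sabins.
Absorption to add: 94.040 − 54.675 = 39.365 sabins.
Each m^2 of panel replacing the ceiling (plaster ceiling) adds (0.81 − 0.03) = 0.78 sabins.
Panel area = 39.365 / 0.78 = 50.5 m^2.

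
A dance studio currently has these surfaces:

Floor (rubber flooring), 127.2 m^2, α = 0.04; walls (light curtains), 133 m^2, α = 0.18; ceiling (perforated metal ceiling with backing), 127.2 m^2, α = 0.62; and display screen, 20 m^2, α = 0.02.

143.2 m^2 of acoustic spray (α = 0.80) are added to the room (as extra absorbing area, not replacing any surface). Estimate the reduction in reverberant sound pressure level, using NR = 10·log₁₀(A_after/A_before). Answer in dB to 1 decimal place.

Total absorption A_before = 127.2*0.04 + 133*0.18 + 127.2*0.62 + 20*0.02
  = 5.088 + 23.940 + 78.864 + 0.400 = 108.292 m^2 sabins.
Added absorption = 143.2 × 0.80 = 114.560 sabins.
A_after = 108.292 + 114.560 = 222.852 sabins.
Reduction = 10 log₁₀(A_after/A_before) = 10 log₁₀(2.0579) = 3.1 dB.

3.1 dB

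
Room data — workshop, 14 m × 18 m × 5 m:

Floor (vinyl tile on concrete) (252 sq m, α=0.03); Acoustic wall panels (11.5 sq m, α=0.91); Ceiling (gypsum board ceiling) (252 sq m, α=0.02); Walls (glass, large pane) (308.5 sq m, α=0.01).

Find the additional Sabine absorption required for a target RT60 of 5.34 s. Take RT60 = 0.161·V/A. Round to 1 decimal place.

11.8 sabins

A₁ = Σ Sᵢαᵢ = 252*0.03 + 11.5*0.91 + 252*0.02 + 308.5*0.01 = 26.150 sabins.
For T = 5.34 s, need A₂ = 0.161·V/T = 0.161·1260/5.34 = 37.989 sabins.
ΔA = A₂ − A₁ = 37.989 − 26.150 = 11.8 sabins.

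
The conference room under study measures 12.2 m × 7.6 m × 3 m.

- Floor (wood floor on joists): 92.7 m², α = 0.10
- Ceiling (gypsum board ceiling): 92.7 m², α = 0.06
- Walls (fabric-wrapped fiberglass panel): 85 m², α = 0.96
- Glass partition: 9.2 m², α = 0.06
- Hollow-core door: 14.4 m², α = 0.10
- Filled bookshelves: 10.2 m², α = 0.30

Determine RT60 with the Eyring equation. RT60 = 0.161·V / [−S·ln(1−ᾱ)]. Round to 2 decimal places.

S = Σ Sᵢ = 304.2 m².
Absorption A = 92.7×0.10 + 92.7×0.06 + 85×0.96 + 9.2×0.06 + 14.4×0.10 + 10.2×0.30 = 101.484 sabins.
ᾱ = 101.484 / 304.2 = 0.3336.
−S·ln(1−ᾱ) = −304.2 × ln(1 − 0.3336) = 123.464.
V = 12.2 × 7.6 × 3 = 278.16 m³.
T = 0.161·V/[−S·ln(1−ᾱ)] = 0.161·278.16/123.464 = 0.36 s.

0.36 s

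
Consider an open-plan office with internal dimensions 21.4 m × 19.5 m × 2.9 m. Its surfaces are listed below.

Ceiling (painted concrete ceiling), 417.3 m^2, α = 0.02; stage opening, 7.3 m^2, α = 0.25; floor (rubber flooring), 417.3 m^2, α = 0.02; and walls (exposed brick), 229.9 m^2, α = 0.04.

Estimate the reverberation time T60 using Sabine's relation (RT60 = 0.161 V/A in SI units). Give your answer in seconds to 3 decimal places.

7.031 seconds

Total absorption A = 417.3*0.02 + 7.3*0.25 + 417.3*0.02 + 229.9*0.04
  = 8.346 + 1.825 + 8.346 + 9.196 = 27.713 m^2 sabins.
Room volume: 1210.17 m³.
T = 0.161 V/A = 0.161·1210.17/27.713 = 7.031 s.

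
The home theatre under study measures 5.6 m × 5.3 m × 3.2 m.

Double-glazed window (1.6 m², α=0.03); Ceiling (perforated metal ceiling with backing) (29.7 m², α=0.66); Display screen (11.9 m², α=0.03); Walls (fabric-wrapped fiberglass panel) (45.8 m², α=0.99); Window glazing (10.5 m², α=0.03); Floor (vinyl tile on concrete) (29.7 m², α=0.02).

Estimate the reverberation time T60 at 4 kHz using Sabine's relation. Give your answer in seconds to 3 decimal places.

0.231 sec

Summing Sᵢαᵢ: 0.048 + 19.602 + 0.357 + 45.342 + 0.315 + 0.594 → A = 66.258 sabins.
V = 5.6·5.3·3.2 = 94.976 m³.
T = 0.161 V/A = 0.161·94.976/66.258 = 0.231 s.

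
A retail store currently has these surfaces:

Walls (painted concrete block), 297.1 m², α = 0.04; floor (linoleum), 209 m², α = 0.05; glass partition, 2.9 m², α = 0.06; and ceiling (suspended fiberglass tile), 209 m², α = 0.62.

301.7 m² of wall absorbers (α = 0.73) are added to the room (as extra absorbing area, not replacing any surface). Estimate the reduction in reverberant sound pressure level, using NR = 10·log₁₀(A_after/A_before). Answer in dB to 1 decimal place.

A_before = Σ Sᵢαᵢ = 297.1*0.04 + 209*0.05 + 2.9*0.06 + 209*0.62 = 152.088 sabins.
Treatment contributes 301.7·0.73 = 220.241 sabins.
New total A_after = 372.329 sabins.
NR = 10·log₁₀(372.329/152.088) = 3.9 dB.

3.9 dB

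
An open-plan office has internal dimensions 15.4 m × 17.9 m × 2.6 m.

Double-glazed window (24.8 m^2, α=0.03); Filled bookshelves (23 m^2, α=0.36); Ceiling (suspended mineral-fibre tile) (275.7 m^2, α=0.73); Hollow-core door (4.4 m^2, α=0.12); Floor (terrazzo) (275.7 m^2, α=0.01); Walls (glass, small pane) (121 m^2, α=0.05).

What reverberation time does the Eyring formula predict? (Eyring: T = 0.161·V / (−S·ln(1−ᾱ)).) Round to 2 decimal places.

S = Σ Sᵢ = 724.6 m^2.
Σ(Sᵢαᵢ) = 24.8×0.03 + 23×0.36 + 275.7×0.73 + 4.4×0.12 + 275.7×0.01 + 121×0.05 = 219.620.
Mean coefficient ᾱ = A/S = 0.3031.
Eyring denominator: −S ln(1−ᾱ) = 261.663.
V = 15.4 × 17.9 × 2.6 = 716.716 m³.
RT60 = 0.161 × 716.716 / 261.663 = 0.44 s.

0.44 s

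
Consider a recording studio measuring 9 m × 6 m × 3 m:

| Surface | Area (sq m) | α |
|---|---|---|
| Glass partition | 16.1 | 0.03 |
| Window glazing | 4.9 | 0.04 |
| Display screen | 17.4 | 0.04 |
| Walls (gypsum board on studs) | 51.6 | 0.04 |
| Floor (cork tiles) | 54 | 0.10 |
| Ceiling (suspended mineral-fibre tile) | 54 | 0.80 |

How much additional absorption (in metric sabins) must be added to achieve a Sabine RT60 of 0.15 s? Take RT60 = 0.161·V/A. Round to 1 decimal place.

Total absorption A₁ = 16.1*0.03 + 4.9*0.04 + 17.4*0.04 + 51.6*0.04 + 54*0.10 + 54*0.80
  = 0.483 + 0.196 + 0.696 + 2.064 + 5.400 + 43.200 = 52.039 sq m sabins.
V = 162 m³. Required absorption A₂ = 0.161 × 162 / 0.15 = 173.880 sabins.
ΔA = A₂ − A₁ = 173.880 − 52.039 = 121.8 sabins.

121.8 sabins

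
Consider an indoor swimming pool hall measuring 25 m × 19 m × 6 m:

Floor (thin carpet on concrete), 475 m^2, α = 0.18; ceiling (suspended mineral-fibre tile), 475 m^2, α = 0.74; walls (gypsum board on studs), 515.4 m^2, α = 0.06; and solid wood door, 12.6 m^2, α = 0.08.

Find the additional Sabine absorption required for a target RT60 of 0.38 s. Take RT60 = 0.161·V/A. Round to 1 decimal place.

Total absorption A₁ = 475*0.18 + 475*0.74 + 515.4*0.06 + 12.6*0.08
  = 85.500 + 351.500 + 30.924 + 1.008 = 468.932 m^2 sabins.
V = 2850 m³. Required absorption A₂ = 0.161 × 2850 / 0.38 = 1207.500 sabins.
ΔA = A₂ − A₁ = 1207.500 − 468.932 = 738.6 sabins.

738.6 sabins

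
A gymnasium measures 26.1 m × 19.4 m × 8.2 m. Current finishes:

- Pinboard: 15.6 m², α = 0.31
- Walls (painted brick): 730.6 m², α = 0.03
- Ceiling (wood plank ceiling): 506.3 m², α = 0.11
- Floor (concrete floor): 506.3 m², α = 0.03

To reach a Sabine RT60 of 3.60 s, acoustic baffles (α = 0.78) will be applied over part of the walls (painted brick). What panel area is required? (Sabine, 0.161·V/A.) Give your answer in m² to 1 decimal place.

Summing Sᵢαᵢ: 4.836 + 21.918 + 55.693 + 15.189 → A₁ = 97.636 sabins.
Required A₂ = 0.161·4151.988/3.60 = 185.686 sabins.
ΔA needed = 185.686 − 97.636 = 88.050 sabins.
Net gain per m²: Δα = 0.78 − 0.03 = 0.75.
Panel area = 88.050 / 0.75 = 117.4 m².

117.4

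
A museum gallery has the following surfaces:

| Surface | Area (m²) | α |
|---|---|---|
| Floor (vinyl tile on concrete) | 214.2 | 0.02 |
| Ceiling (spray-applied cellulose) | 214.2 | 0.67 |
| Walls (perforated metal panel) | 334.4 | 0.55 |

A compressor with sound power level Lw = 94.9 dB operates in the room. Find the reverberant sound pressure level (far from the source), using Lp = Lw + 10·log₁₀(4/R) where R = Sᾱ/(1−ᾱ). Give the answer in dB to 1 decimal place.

Σ(Sᵢαᵢ) = 214.2·0.02 + 214.2·0.67 + 334.4·0.55 = 331.718; total area S = 762.8 m².
ᾱ = 331.718/762.8 = 0.4349; R = Sᾱ/(1−ᾱ) = 331.718/(1−0.4349) = 587.008 m².
Lp = 94.9 + 10·log₁₀(4/587.008) = 94.9 + (-21.67) = 73.2 dB.

73.2 dB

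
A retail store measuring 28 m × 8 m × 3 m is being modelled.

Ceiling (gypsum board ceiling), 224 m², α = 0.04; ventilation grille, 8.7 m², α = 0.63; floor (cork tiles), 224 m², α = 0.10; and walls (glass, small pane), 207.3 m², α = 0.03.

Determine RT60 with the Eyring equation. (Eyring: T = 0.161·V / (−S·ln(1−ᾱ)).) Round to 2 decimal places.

2.43 s

S = Σ Sᵢ = 664.0 m².
Absorption A = 224×0.04 + 8.7×0.63 + 224×0.10 + 207.3×0.03 = 43.060 sabins.
Mean coefficient ᾱ = A/S = 0.0648.
Eyring denominator: −S ln(1−ᾱ) = 44.485.
V = 28 × 8 × 3 = 672 m³.
T = 0.161·V/[−S·ln(1−ᾱ)] = 0.161·672/44.485 = 2.43 s.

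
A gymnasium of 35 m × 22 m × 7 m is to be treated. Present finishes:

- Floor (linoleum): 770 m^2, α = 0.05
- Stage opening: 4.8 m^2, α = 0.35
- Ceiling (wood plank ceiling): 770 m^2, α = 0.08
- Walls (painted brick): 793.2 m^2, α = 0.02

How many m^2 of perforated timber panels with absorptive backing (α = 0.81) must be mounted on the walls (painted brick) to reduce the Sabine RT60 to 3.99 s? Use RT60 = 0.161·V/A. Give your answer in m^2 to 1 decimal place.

Equivalent absorption area: A₁ = 770·0.05 + 4.8·0.35 + 770·0.08 + 793.2·0.02 = 117.644 m^2.
Required A₂ = 0.161·5390/3.99 = 217.491 sabins.
ΔA needed = 217.491 − 117.644 = 99.847 sabins.
Net gain per m^2: Δα = 0.81 − 0.02 = 0.79.
Panel area = 99.847 / 0.79 = 126.4 m^2.

126.4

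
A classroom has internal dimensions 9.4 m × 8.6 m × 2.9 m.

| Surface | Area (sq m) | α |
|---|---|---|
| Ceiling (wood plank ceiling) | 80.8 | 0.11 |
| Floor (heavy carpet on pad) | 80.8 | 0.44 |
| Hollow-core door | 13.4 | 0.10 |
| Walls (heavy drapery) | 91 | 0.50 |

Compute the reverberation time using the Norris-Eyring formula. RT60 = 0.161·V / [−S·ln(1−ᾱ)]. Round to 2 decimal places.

S = Σ Sᵢ = 266.0 sq m.
Σ(Sᵢαᵢ) = 80.8·0.11 + 80.8·0.44 + 13.4·0.10 + 91·0.50 = 91.280.
Mean coefficient ᾱ = A/S = 0.3432.
−S·ln(1−ᾱ) = −266.0 × ln(1 − 0.3432) = 111.820.
V = 9.4 × 8.6 × 2.9 = 234.436 m³.
T = 0.161·V/[−S·ln(1−ᾱ)] = 0.161·234.436/111.820 = 0.34 s.

0.34 s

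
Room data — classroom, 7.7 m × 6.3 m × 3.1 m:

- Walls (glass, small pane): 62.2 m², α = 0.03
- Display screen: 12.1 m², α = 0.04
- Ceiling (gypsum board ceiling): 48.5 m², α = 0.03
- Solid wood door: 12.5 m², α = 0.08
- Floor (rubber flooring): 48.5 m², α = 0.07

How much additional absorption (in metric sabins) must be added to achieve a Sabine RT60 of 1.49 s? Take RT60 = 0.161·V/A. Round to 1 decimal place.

8.0 sabins

Total absorption A₁ = 62.2×0.03 + 12.1×0.04 + 48.5×0.03 + 12.5×0.08 + 48.5×0.07
  = 1.866 + 0.484 + 1.455 + 1.000 + 3.395 = 8.200 m² sabins.
For T = 1.49 s, need A₂ = 0.161·V/T = 0.161·150.381/1.49 = 16.249 sabins.
Additional absorption ΔA = 16.249 − 8.200 = 8.0 sabins.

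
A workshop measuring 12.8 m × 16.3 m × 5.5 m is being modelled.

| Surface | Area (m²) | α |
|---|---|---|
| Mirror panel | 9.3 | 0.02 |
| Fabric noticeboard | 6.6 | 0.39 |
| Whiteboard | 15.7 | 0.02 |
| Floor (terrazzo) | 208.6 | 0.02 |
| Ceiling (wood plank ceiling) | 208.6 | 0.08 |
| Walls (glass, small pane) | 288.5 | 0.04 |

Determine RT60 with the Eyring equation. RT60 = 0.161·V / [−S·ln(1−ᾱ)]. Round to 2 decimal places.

Total surface area S = 9.3 + 6.6 + 15.7 + 208.6 + 208.6 + 288.5 = 737.3 m².
Σ(Sᵢαᵢ) = 9.3×0.02 + 6.6×0.39 + 15.7×0.02 + 208.6×0.02 + 208.6×0.08 + 288.5×0.04 = 35.474.
ᾱ = 35.474 / 737.3 = 0.0481.
−S·ln(1−ᾱ) = −737.3 × ln(1 − 0.0481) = 36.345.
V = 12.8 × 16.3 × 5.5 = 1147.52 m³.
T = 0.161·V/[−S·ln(1−ᾱ)] = 0.161·1147.52/36.345 = 5.08 s.

5.08 s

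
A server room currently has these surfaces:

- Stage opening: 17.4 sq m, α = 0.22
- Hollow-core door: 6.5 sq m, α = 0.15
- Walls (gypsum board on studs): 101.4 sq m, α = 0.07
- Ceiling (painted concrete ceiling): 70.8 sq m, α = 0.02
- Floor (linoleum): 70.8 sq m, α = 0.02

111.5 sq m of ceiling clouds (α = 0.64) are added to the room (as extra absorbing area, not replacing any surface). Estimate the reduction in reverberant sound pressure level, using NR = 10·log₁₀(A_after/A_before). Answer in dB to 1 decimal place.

7.7 dB

Summing Sᵢαᵢ: 3.828 + 0.975 + 7.098 + 1.416 + 1.416 → A_before = 14.733 sabins.
Treatment contributes 111.5·0.64 = 71.360 sabins.
A_after = 14.733 + 71.360 = 86.093 sabins.
NR = 10·log₁₀(86.093/14.733) = 7.7 dB.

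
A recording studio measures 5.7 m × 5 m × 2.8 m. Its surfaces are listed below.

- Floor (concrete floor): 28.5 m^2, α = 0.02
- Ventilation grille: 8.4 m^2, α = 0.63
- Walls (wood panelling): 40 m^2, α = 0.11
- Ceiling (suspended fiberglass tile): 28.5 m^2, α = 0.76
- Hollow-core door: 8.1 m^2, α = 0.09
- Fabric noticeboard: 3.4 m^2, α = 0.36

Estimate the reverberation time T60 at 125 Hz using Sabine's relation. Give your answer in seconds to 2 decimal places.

0.38 sec

Total absorption A = 28.5·0.02 + 8.4·0.63 + 40·0.11 + 28.5·0.76 + 8.1·0.09 + 3.4·0.36
  = 0.570 + 5.292 + 4.400 + 21.660 + 0.729 + 1.224 = 33.875 m^2 sabins.
Room volume: 79.8 m³.
T = 0.161 V/A = 0.161·79.8/33.875 = 0.38 s.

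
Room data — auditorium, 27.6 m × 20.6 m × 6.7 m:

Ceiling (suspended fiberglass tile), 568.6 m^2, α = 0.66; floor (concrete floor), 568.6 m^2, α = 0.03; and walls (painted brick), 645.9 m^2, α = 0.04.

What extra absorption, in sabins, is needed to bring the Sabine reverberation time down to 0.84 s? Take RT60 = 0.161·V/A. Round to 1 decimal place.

312.0 sabins

Summing Sᵢαᵢ: 375.276 + 17.058 + 25.836 → A₁ = 418.170 sabins.
For T = 0.84 s, need A₂ = 0.161·V/T = 0.161·3809.352/0.84 = 730.126 sabins.
Additional absorption ΔA = 730.126 − 418.170 = 312.0 sabins.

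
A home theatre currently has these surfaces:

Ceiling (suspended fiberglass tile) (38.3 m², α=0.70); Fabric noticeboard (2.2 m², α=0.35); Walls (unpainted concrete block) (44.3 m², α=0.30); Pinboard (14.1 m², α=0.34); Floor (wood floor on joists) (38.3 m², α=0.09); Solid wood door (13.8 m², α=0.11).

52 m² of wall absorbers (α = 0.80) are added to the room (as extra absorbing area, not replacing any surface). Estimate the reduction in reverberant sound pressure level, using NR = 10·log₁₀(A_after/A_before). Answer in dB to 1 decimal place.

2.6 dB

Summing Sᵢαᵢ: 26.810 + 0.770 + 13.290 + 4.794 + 3.447 + 1.518 → A_before = 50.629 sabins.
Added absorption = 52 × 0.80 = 41.600 sabins.
New total A_after = 92.229 sabins.
Reduction = 10 log₁₀(A_after/A_before) = 10 log₁₀(1.8217) = 2.6 dB.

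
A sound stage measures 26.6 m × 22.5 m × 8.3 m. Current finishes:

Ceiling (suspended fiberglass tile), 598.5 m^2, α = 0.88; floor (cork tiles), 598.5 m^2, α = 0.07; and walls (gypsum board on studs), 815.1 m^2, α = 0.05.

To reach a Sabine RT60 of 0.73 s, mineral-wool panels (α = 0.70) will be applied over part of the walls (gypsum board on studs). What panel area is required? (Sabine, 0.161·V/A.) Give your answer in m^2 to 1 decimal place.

748.1

Total absorption A₁ = 598.5×0.88 + 598.5×0.07 + 815.1×0.05
  = 526.680 + 41.895 + 40.755 = 609.330 m^2 sabins.
Required A₂ = 0.161·4967.55/0.73 = 1095.583 sabins.
Absorption to add: 1095.583 − 609.330 = 486.253 sabins.
Net gain per m^2: Δα = 0.70 − 0.05 = 0.65.
Area = ΔA/Δα = 486.253/0.65 = 748.1 m^2.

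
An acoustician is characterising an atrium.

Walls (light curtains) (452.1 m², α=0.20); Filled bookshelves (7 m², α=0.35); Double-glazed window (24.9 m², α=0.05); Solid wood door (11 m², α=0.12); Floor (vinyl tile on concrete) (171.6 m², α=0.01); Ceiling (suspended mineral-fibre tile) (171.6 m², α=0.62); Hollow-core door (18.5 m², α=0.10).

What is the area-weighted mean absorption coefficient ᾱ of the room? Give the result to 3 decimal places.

Total surface area S = 856.7 m².
Σ(Sᵢαᵢ) = 452.1·0.20 + 7·0.35 + 24.9·0.05 + 11·0.12 + 171.6·0.01 + 171.6·0.62 + 18.5·0.10 = 205.393.
ᾱ = 205.393 / 856.7 = 0.240.

0.240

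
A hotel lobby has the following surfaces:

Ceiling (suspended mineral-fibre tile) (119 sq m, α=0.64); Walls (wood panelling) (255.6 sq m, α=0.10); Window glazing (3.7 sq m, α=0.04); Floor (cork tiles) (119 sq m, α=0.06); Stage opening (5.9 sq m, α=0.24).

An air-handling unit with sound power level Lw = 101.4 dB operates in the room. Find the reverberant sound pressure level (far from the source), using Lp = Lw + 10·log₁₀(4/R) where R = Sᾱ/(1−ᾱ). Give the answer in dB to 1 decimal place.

Σ(Sᵢαᵢ) = 119×0.64 + 255.6×0.10 + 3.7×0.04 + 119×0.06 + 5.9×0.24 = 110.424; total area S = 503.2 sq m.
ᾱ = 110.424/503.2 = 0.2194; R = Sᾱ/(1−ᾱ) = 110.424/(1−0.2194) = 141.460 sq m.
Lp = 101.4 + 10·log₁₀(4/141.460) = 101.4 + (-15.49) = 85.9 dB.

85.9 dB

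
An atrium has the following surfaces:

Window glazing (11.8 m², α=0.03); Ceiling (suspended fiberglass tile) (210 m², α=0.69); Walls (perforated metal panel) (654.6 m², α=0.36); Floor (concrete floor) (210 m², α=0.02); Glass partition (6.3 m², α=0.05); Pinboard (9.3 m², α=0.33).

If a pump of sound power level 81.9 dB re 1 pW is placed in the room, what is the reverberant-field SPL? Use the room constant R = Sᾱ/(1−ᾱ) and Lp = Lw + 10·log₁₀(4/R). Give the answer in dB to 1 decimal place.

60.1 dB

A = 388.494 sabins; S = 1102.0 m².
ᾱ = 388.494/1102.0 = 0.3525; R = Sᾱ/(1−ᾱ) = 388.494/(1−0.3525) = 599.991 m².
Lp = 81.9 + 10·log₁₀(4/599.991) = 81.9 + (-21.76) = 60.1 dB.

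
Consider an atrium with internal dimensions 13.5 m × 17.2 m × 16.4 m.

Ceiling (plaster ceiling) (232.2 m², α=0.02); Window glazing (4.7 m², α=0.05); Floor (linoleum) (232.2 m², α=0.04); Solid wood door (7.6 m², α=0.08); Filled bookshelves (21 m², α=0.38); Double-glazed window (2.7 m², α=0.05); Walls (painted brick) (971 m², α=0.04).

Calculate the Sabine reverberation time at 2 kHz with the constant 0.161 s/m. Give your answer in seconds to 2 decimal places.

9.93 seconds

Total absorption A = 232.2×0.02 + 4.7×0.05 + 232.2×0.04 + 7.6×0.08 + 21×0.38 + 2.7×0.05 + 971×0.04
  = 4.644 + 0.235 + 9.288 + 0.608 + 7.980 + 0.135 + 38.840 = 61.730 m² sabins.
V = 13.5·17.2·16.4 = 3808.08 m³.
Sabine: RT60 = 0.161 × 3808.08 / 61.730 = 9.93 s.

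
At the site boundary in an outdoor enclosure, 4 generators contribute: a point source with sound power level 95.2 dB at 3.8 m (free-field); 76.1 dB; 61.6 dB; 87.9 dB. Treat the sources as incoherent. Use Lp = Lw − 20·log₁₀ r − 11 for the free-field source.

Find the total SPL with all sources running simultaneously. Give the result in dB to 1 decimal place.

88.3 dB

Source at 3.8 m: Lp = 95.2 − 20·log₁₀(3.8) − 11 = 72.6 dB.
Σ 10^(Lᵢ/10) = 6.77e+08.
L_total = 10·log₁₀(6.77e+08) = 88.3 dB.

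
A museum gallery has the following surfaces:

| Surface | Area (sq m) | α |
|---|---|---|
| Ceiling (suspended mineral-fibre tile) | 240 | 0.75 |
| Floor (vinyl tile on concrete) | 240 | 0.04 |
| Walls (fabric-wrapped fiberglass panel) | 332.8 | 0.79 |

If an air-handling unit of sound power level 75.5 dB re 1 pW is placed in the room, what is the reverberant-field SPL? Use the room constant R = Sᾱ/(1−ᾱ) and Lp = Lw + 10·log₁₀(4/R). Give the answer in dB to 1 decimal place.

A = 452.512 sabins; S = 812.8 sq m.
ᾱ = 0.5567, so room constant R = A/(1−ᾱ) = 1020.781 sq m.
Lp = 75.5 + 10·log₁₀(4/1020.781) = 75.5 + (-24.07) = 51.4 dB.

51.4 dB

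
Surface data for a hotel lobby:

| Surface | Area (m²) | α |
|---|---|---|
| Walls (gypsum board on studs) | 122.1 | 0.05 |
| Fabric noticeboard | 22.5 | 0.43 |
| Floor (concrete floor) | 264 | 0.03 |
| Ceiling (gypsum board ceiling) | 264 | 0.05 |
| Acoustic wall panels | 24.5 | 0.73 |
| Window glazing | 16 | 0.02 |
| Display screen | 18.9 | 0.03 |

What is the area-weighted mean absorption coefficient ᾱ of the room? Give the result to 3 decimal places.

S = Σ Sᵢ = 122.1 + 22.5 + 264 + 264 + 24.5 + 16 + 18.9 = 732.0 m².
Weighted sum Σ Sα = 55.672.
ᾱ = A/S = 0.076.

0.076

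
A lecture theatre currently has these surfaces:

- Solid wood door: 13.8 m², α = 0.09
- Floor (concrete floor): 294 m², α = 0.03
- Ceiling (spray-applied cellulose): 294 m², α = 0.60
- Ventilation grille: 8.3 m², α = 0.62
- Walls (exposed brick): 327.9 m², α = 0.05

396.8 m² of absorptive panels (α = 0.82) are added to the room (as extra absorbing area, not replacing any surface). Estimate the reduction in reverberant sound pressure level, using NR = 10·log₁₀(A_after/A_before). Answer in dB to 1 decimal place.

A_before = Σ Sᵢαᵢ = 13.8*0.09 + 294*0.03 + 294*0.60 + 8.3*0.62 + 327.9*0.05 = 208.003 sabins.
Treatment contributes 396.8·0.82 = 325.376 sabins.
A_after = 208.003 + 325.376 = 533.379 sabins.
Reduction = 10 log₁₀(A_after/A_before) = 10 log₁₀(2.5643) = 4.1 dB.

4.1 dB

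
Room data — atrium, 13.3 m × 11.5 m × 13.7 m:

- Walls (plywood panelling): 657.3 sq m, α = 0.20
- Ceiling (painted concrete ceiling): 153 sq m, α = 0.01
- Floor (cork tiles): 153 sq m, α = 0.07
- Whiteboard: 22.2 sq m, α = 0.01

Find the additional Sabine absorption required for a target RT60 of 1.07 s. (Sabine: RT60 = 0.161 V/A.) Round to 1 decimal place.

Equivalent absorption area: A₁ = 657.3×0.20 + 153×0.01 + 153×0.07 + 22.2×0.01 = 143.922 sq m.
V = 2095.415 m³. Required absorption A₂ = 0.161 × 2095.415 / 1.07 = 315.291 sabins.
Shortfall: 315.291 − 143.922 = 171.4 sabins.

171.4 sabins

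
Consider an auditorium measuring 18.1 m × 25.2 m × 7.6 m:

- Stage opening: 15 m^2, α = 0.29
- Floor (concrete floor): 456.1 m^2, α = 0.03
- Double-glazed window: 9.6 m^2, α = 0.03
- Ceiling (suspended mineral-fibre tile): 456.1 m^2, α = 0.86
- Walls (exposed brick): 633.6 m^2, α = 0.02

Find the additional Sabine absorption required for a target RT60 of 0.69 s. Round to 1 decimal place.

385.6 sabins

A₁ = Σ Sᵢαᵢ = 15×0.29 + 456.1×0.03 + 9.6×0.03 + 456.1×0.86 + 633.6×0.02 = 423.239 sabins.
V = 3466.512 m³. Required absorption A₂ = 0.161 × 3466.512 / 0.69 = 808.853 sabins.
Shortfall: 808.853 − 423.239 = 385.6 sabins.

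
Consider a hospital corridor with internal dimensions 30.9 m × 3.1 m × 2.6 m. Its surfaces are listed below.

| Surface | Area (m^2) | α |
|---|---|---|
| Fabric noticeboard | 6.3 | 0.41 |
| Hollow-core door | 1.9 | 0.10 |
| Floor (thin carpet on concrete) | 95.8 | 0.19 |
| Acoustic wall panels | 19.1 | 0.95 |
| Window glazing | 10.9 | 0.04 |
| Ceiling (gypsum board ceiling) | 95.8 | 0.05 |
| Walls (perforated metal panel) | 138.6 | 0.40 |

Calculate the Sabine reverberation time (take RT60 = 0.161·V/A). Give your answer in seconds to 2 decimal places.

0.40 seconds

Summing Sᵢαᵢ: 2.583 + 0.190 + 18.202 + 18.145 + 0.436 + 4.790 + 55.440 → A = 99.786 sabins.
Room volume: 249.054 m³.
RT60 = 0.161 · V / A = 0.161 × 249.054 / 99.786 = 0.40 s.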